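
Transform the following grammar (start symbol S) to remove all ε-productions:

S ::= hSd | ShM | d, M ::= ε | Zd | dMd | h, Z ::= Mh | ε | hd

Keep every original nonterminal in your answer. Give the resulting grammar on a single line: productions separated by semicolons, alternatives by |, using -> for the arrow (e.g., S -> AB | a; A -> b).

S -> d | Sh | ShM | hSd; M -> d | h | Zd | dd | dMd; Z -> h | Mh | hd

Nullable set: {M, Z}.
S -> ShM: M nullable, giving Sh | ShM.
Drop M -> ε.
M -> Zd: Z nullable, giving Zd | d.
M -> dMd: M nullable, giving dMd | dd.
Drop Z -> ε.
Z -> Mh: M nullable, giving Mh | h.
Unchanged (no nullable symbols): S -> d; S -> hSd; M -> h; Z -> hd.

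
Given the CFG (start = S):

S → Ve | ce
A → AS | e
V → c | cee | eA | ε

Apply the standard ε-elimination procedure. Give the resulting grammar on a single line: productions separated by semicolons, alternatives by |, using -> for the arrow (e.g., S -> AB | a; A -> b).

S -> e | Ve | ce; A -> e | AS; V -> c | eA | cee

Nullable set: {V}.
S -> Ve: V nullable, giving Ve | e.
Drop V -> ε.
Unchanged (no nullable symbols): S -> ce; A -> AS; A -> e; V -> c; V -> cee; V -> eA.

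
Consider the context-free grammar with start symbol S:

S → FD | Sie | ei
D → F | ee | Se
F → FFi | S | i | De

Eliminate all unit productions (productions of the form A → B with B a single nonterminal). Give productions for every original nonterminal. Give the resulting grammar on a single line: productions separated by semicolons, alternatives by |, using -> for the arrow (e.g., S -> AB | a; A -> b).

S -> FD | ei | Sie; D -> i | De | FD | Se | ee | ei | FFi | Sie; F -> i | De | FD | ei | FFi | Sie

Unit productions: D->F, F->S.
Unit pairs (A ⇒* B via units): (D,F), (D,S), (F,S).
S: inherits non-unit rules of {S} → FD | Sie | ei.
D: inherits non-unit rules of {D, F, S} → De | FD | FFi | Se | Sie | ee | ei | i.
F: inherits non-unit rules of {F, S} → De | FD | FFi | Sie | ei | i.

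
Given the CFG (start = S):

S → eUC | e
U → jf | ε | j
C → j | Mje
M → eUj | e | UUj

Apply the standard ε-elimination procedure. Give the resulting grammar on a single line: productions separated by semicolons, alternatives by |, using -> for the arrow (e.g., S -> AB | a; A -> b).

Nullable set: {U}.
S -> eUC: U nullable, giving eC | eUC.
M -> UUj: U, U nullable, giving UUj | Uj | j.
M -> eUj: U nullable, giving eUj | ej.
Drop U -> ε.
Unchanged (no nullable symbols): S -> e; C -> Mje; C -> j; M -> e; U -> j; U -> jf.

S -> e | eC | eUC; C -> j | Mje; M -> e | j | Uj | ej | UUj | eUj; U -> j | jf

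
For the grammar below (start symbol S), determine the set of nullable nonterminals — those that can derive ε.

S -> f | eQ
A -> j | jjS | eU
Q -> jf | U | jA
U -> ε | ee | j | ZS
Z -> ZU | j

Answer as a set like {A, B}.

Directly nullable (have an ε-rule): {U}.
Q is nullable via Q -> U (every symbol on the right is already known nullable).
Not nullable: A, S, Z — each has a terminal in every rule's right-hand side or depends on a non-nullable symbol.

{Q, U}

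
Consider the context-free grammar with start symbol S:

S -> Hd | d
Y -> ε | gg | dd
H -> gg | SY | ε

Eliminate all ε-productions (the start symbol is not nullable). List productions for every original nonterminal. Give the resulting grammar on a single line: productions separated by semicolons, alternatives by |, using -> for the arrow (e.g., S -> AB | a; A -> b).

Nullable set: {H, Y}.
S -> Hd: H nullable, giving Hd | d.
Drop H -> ε.
H -> SY: Y nullable, giving S | SY.
Drop Y -> ε.
Unchanged (no nullable symbols): S -> d; H -> gg; Y -> dd; Y -> gg.

S -> d | Hd; H -> S | SY | gg; Y -> dd | gg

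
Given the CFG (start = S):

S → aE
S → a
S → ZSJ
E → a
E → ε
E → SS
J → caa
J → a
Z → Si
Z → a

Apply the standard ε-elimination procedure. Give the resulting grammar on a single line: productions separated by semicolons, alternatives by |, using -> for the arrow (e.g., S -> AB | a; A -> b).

S -> a | aE | ZSJ; E -> a | SS; J -> a | caa; Z -> a | Si

Nullable set: {E}.
S -> aE: E nullable, giving a | aE.
Drop E -> ε.
Unchanged (no nullable symbols): S -> ZSJ; S -> a; E -> SS; E -> a; J -> a; J -> caa; Z -> Si; Z -> a.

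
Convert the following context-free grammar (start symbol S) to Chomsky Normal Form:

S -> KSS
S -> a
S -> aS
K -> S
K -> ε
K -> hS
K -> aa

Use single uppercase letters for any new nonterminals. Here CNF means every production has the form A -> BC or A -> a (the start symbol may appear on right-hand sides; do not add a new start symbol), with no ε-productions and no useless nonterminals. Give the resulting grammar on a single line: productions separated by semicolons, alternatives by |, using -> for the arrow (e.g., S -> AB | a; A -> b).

Nullable: {K}; after ε-elimination: S -> a | SS | aS | KSS; K -> S | aa | hS.
After unit-elimination: S -> a | SS | aS | KSS; K -> a | SS | aS | aa | hS | KSS.
TERM: introduce A -> a, B -> h and substitute in every rule of length ≥2.
BIN: K -> KSS becomes K -> KC, C -> SS; S -> KSS becomes S -> KD, D -> SS.

S -> a | AS | KD | SS; A -> a; B -> h; C -> SS; D -> SS; K -> a | AA | AS | BS | KC | SS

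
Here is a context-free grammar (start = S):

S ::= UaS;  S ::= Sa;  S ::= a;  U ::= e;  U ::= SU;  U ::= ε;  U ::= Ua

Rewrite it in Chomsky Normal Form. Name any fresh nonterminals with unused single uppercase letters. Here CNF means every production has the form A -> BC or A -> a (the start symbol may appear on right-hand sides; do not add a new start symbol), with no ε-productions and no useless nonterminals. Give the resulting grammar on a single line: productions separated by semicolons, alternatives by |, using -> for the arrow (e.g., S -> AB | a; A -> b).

Nullable: {U}; after ε-elimination: S -> a | Sa | aS | UaS; U -> S | a | e | SU | Ua.
After unit-elimination: S -> a | Sa | aS | UaS; U -> a | e | SU | Sa | Ua | aS | UaS.
TERM: introduce A -> a and substitute in every rule of length ≥2.
BIN: S -> UAS becomes S -> UB, B -> AS; U -> UAS becomes U -> UC, C -> AS.

S -> a | AS | SA | UB; A -> a; B -> AS; C -> AS; U -> a | e | AS | SA | SU | UA | UC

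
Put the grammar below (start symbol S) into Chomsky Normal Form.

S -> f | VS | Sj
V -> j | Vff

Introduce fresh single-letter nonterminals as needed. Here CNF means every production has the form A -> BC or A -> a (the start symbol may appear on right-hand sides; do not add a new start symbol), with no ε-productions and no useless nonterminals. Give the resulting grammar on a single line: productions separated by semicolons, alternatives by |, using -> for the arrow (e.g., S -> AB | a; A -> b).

S -> f | SA | VS; A -> j; B -> f; C -> BB; V -> j | VC

No ε-productions.
No unit productions to eliminate.
TERM: introduce B -> f, A -> j and substitute in every rule of length ≥2.
BIN: V -> VBB becomes V -> VC, C -> BB.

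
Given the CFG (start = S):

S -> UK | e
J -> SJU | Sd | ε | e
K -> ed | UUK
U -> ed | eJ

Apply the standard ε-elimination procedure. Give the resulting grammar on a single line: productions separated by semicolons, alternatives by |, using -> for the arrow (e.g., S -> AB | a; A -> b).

Nullable set: {J}.
Drop J -> ε.
J -> SJU: J nullable, giving SJU | SU.
U -> eJ: J nullable, giving e | eJ.
Unchanged (no nullable symbols): S -> UK; S -> e; J -> Sd; J -> e; K -> UUK; K -> ed; U -> ed.

S -> e | UK; J -> e | SU | Sd | SJU; K -> ed | UUK; U -> e | eJ | ed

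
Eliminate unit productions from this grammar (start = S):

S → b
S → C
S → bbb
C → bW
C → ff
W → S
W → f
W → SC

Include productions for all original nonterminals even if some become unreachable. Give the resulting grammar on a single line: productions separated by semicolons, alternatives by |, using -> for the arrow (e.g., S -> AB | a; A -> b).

S -> b | bW | ff | bbb; C -> bW | ff; W -> b | f | SC | bW | ff | bbb

Unit productions: S->C, W->S.
Unit pairs (A ⇒* B via units): (S,C), (W,C), (W,S).
S: inherits non-unit rules of {C, S} → b | bW | bbb | ff.
C: inherits non-unit rules of {C} → bW | ff.
W: inherits non-unit rules of {C, S, W} → SC | b | bW | bbb | f | ff.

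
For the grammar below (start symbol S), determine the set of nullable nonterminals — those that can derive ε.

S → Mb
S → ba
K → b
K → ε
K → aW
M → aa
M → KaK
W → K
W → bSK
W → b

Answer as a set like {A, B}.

{K, W}

Directly nullable (have an ε-rule): {K}.
W is nullable via W -> K (every symbol on the right is already known nullable).
Not nullable: M, S — each has a terminal in every rule's right-hand side or depends on a non-nullable symbol.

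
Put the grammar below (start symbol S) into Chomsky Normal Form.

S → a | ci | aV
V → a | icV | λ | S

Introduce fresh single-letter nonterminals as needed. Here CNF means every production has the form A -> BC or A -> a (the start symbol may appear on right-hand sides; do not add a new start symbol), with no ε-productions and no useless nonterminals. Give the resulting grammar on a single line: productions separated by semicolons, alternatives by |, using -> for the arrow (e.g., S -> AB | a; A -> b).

S -> a | AV | BC; A -> a; B -> c; C -> i; D -> BV; V -> a | AV | BC | CB | CD

Nullable: {V}; after ε-elimination: S -> a | aV | ci; V -> S | a | ic | icV.
After unit-elimination: S -> a | aV | ci; V -> a | aV | ci | ic | icV.
TERM: introduce A -> a, B -> c, C -> i and substitute in every rule of length ≥2.
BIN: V -> CBV becomes V -> CD, D -> BV.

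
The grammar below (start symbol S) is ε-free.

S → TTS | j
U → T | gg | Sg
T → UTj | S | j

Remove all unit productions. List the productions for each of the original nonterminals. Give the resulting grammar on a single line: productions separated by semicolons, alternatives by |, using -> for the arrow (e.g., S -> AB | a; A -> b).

Unit productions: T->S, U->T.
Unit pairs (A ⇒* B via units): (T,S), (U,S), (U,T).
S: inherits non-unit rules of {S} → TTS | j.
T: inherits non-unit rules of {S, T} → TTS | UTj | j.
U: inherits non-unit rules of {S, T, U} → Sg | TTS | UTj | gg | j.

S -> j | TTS; T -> j | TTS | UTj; U -> j | Sg | gg | TTS | UTj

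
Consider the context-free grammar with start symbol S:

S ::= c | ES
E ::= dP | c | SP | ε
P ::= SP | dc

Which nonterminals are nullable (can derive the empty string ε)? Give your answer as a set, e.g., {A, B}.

Directly nullable (have an ε-rule): {E}.
Not nullable: P, S — each has a terminal in every rule's right-hand side or depends on a non-nullable symbol.

{E}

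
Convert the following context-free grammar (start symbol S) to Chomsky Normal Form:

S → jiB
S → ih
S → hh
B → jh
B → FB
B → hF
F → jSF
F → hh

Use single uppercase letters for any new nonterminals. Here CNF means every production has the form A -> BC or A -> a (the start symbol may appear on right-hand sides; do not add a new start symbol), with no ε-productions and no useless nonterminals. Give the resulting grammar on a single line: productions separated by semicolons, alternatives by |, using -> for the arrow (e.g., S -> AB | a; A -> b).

S -> AA | CG | DA; A -> h; B -> AF | CA | FB; C -> j; D -> i; E -> SF; F -> AA | CE; G -> DB

No ε-productions.
No unit productions to eliminate.
TERM: introduce A -> h, D -> i, C -> j and substitute in every rule of length ≥2.
BIN: F -> CSF becomes F -> CE, E -> SF; S -> CDB becomes S -> CG, G -> DB.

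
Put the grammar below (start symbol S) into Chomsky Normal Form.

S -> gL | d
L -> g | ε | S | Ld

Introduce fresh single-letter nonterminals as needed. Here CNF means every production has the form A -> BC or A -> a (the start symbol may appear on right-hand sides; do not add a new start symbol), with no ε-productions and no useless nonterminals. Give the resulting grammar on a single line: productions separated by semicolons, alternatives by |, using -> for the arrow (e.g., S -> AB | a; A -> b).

S -> d | g | BL; A -> d; B -> g; L -> d | g | BL | LA

Nullable: {L}; after ε-elimination: S -> d | g | gL; L -> S | d | g | Ld.
After unit-elimination: S -> d | g | gL; L -> d | g | Ld | gL.
TERM: introduce A -> d, B -> g and substitute in every rule of length ≥2.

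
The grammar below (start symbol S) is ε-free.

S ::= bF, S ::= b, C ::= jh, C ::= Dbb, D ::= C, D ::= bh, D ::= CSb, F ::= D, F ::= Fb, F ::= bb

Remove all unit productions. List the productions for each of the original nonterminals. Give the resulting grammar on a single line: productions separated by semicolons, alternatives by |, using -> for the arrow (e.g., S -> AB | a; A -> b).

S -> b | bF; C -> jh | Dbb; D -> bh | jh | CSb | Dbb; F -> Fb | bb | bh | jh | CSb | Dbb

Unit productions: D->C, F->D.
Unit pairs (A ⇒* B via units): (D,C), (F,C), (F,D).
S: inherits non-unit rules of {S} → b | bF.
C: inherits non-unit rules of {C} → Dbb | jh.
D: inherits non-unit rules of {C, D} → CSb | Dbb | bh | jh.
F: inherits non-unit rules of {C, D, F} → CSb | Dbb | Fb | bb | bh | jh.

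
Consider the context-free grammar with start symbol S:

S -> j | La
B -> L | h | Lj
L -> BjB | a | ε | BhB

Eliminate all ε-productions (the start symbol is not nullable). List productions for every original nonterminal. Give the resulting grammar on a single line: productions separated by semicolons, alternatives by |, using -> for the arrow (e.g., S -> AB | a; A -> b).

S -> a | j | La; B -> L | h | j | Lj; L -> a | h | j | Bh | Bj | hB | jB | BhB | BjB

Nullable set: {B, L}.
S -> La: L nullable, giving La | a.
B -> L: L nullable, giving L.
B -> Lj: L nullable, giving Lj | j.
Drop L -> ε.
L -> BhB: B, B nullable, giving Bh | BhB | h | hB.
L -> BjB: B, B nullable, giving Bj | BjB | j | jB.
Unchanged (no nullable symbols): S -> j; B -> h; L -> a.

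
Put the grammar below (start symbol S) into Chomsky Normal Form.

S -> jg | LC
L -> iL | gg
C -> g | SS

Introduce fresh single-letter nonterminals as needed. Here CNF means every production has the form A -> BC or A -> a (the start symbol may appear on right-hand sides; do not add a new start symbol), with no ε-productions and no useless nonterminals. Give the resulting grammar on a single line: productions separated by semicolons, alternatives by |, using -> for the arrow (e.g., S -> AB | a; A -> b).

No ε-productions.
No unit productions to eliminate.
TERM: introduce A -> g, B -> i, D -> j and substitute in every rule of length ≥2.

S -> DA | LC; A -> g; B -> i; C -> g | SS; D -> j; L -> AA | BL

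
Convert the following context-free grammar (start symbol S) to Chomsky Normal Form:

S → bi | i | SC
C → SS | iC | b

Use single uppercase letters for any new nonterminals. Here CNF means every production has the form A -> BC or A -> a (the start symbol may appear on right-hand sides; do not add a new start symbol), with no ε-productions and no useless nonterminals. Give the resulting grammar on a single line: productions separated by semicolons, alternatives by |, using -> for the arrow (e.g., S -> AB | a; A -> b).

S -> i | BA | SC; A -> i; B -> b; C -> b | AC | SS

No ε-productions.
No unit productions to eliminate.
TERM: introduce B -> b, A -> i and substitute in every rule of length ≥2.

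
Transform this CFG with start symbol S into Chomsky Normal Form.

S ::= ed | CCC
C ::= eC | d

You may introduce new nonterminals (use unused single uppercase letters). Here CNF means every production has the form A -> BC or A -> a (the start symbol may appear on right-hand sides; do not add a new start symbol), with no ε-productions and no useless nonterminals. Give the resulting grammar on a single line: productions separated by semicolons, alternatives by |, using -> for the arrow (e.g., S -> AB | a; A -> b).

No ε-productions.
No unit productions to eliminate.
TERM: introduce B -> d, A -> e and substitute in every rule of length ≥2.
BIN: S -> CCC becomes S -> CD, D -> CC.

S -> AB | CD; A -> e; B -> d; C -> d | AC; D -> CC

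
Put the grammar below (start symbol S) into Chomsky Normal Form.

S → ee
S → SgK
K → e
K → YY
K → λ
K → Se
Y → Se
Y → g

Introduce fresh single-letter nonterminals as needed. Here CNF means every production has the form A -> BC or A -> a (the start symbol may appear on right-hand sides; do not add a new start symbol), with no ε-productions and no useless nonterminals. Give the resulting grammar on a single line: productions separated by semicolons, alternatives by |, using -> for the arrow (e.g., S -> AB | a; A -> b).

Nullable: {K}; after ε-elimination: S -> Sg | ee | SgK; K -> e | Se | YY; Y -> g | Se.
No unit productions to eliminate.
TERM: introduce A -> e, B -> g and substitute in every rule of length ≥2.
BIN: S -> SBK becomes S -> SC, C -> BK.

S -> AA | SB | SC; A -> e; B -> g; C -> BK; K -> e | SA | YY; Y -> g | SA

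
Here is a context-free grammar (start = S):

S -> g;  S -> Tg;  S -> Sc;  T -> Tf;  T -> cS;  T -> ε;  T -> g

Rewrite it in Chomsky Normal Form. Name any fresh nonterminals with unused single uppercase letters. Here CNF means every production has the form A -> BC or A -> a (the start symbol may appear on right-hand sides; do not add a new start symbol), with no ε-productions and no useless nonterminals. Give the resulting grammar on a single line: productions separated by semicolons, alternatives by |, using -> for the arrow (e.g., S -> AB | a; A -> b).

S -> g | SA | TB; A -> c; B -> g; C -> f; T -> f | g | AS | TC

Nullable: {T}; after ε-elimination: S -> g | Sc | Tg; T -> f | g | Tf | cS.
No unit productions to eliminate.
TERM: introduce A -> c, C -> f, B -> g and substitute in every rule of length ≥2.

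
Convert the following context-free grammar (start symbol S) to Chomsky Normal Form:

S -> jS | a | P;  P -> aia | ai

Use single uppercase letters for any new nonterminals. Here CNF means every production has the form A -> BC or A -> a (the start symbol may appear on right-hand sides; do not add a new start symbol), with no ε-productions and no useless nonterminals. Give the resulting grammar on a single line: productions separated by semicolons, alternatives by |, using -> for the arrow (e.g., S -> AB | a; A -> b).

No ε-productions.
After unit-elimination: S -> a | ai | jS | aia; P -> ai | aia.
TERM: introduce A -> a, B -> i, C -> j and substitute in every rule of length ≥2.
BIN: P -> ABA becomes P -> AD, D -> BA; S -> ABA becomes S -> AE, E -> BA.
Drop unreachable/unproductive: P.

S -> a | AB | AE | CS; A -> a; B -> i; C -> j; E -> BA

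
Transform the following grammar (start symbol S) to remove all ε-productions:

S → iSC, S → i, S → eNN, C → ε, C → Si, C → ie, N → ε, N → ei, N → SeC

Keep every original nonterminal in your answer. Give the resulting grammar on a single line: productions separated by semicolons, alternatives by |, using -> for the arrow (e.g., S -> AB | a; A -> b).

S -> e | i | eN | iS | eNN | iSC; C -> Si | ie; N -> Se | ei | SeC

Nullable set: {C, N}.
S -> eNN: N, N nullable, giving e | eN | eNN.
S -> iSC: C nullable, giving iS | iSC.
Drop C -> ε.
Drop N -> ε.
N -> SeC: C nullable, giving Se | SeC.
Unchanged (no nullable symbols): S -> i; C -> Si; C -> ie; N -> ei.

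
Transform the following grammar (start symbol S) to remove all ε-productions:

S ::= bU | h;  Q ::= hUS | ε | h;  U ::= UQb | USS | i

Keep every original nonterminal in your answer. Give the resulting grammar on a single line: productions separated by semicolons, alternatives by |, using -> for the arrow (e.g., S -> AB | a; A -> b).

S -> h | bU; Q -> h | hUS; U -> i | Ub | UQb | USS

Nullable set: {Q}.
Drop Q -> ε.
U -> UQb: Q nullable, giving UQb | Ub.
Unchanged (no nullable symbols): S -> bU; S -> h; Q -> h; Q -> hUS; U -> USS; U -> i.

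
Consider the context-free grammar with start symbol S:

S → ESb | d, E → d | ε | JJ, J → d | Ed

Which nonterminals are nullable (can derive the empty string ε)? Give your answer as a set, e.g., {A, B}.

Directly nullable (have an ε-rule): {E}.
Not nullable: J, S — each has a terminal in every rule's right-hand side or depends on a non-nullable symbol.

{E}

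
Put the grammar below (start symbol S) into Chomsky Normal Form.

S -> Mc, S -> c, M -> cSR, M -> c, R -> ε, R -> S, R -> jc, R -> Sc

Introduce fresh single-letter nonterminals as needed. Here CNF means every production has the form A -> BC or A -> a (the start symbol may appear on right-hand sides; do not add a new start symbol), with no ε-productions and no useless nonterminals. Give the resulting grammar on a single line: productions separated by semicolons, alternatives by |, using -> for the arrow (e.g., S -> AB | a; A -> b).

S -> c | MA; A -> c; B -> j; C -> SR; M -> c | AC | AS; R -> c | BA | MA | SA

Nullable: {R}; after ε-elimination: S -> c | Mc; M -> c | cS | cSR; R -> S | Sc | jc.
After unit-elimination: S -> c | Mc; M -> c | cS | cSR; R -> c | Mc | Sc | jc.
TERM: introduce A -> c, B -> j and substitute in every rule of length ≥2.
BIN: M -> ASR becomes M -> AC, C -> SR.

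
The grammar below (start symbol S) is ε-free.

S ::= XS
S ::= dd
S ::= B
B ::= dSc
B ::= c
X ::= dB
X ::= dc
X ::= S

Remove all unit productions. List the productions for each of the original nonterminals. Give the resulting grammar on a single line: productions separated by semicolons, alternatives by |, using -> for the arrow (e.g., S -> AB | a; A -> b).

Unit productions: S->B, X->S.
Unit pairs (A ⇒* B via units): (S,B), (X,B), (X,S).
S: inherits non-unit rules of {B, S} → XS | c | dSc | dd.
B: inherits non-unit rules of {B} → c | dSc.
X: inherits non-unit rules of {B, S, X} → XS | c | dB | dSc | dc | dd.

S -> c | XS | dd | dSc; B -> c | dSc; X -> c | XS | dB | dc | dd | dSc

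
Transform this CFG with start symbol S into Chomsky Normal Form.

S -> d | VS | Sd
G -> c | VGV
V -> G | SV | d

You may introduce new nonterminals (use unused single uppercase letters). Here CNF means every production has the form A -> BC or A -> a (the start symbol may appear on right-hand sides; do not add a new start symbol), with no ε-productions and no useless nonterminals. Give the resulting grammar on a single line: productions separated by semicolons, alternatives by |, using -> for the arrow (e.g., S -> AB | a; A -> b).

S -> d | SA | VS; A -> d; B -> GV; C -> GV; G -> c | VB; V -> c | d | SV | VC

No ε-productions.
After unit-elimination: S -> d | Sd | VS; G -> c | VGV; V -> c | d | SV | VGV.
TERM: introduce A -> d and substitute in every rule of length ≥2.
BIN: G -> VGV becomes G -> VB, B -> GV; V -> VGV becomes V -> VC, C -> GV.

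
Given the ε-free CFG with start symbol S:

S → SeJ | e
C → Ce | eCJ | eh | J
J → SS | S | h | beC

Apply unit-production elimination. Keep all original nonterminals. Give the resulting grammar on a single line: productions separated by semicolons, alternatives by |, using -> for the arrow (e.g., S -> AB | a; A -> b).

Unit productions: C->J, J->S.
Unit pairs (A ⇒* B via units): (C,J), (C,S), (J,S).
S: inherits non-unit rules of {S} → SeJ | e.
C: inherits non-unit rules of {C, J, S} → Ce | SS | SeJ | beC | e | eCJ | eh | h.
J: inherits non-unit rules of {J, S} → SS | SeJ | beC | e | h.

S -> e | SeJ; C -> e | h | Ce | SS | eh | SeJ | beC | eCJ; J -> e | h | SS | SeJ | beC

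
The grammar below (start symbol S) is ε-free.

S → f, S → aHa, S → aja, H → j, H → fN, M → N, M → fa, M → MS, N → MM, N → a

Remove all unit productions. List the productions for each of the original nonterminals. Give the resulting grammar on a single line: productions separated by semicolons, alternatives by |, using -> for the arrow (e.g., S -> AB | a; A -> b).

Unit productions: M->N.
Unit pairs (A ⇒* B via units): (M,N).
S: inherits non-unit rules of {S} → aHa | aja | f.
H: inherits non-unit rules of {H} → fN | j.
M: inherits non-unit rules of {M, N} → MM | MS | a | fa.
N: inherits non-unit rules of {N} → MM | a.

S -> f | aHa | aja; H -> j | fN; M -> a | MM | MS | fa; N -> a | MM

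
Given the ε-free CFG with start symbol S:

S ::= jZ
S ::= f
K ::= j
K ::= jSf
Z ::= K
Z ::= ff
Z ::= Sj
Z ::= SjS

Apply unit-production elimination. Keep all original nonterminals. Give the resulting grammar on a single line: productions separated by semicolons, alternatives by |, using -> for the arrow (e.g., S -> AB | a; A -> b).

S -> f | jZ; K -> j | jSf; Z -> j | Sj | ff | SjS | jSf

Unit productions: Z->K.
Unit pairs (A ⇒* B via units): (Z,K).
S: inherits non-unit rules of {S} → f | jZ.
K: inherits non-unit rules of {K} → j | jSf.
Z: inherits non-unit rules of {K, Z} → Sj | SjS | ff | j | jSf.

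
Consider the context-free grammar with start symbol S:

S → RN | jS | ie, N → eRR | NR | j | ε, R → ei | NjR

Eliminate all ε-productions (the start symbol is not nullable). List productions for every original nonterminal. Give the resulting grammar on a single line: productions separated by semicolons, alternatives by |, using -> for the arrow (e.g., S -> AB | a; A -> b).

Nullable set: {N}.
S -> RN: N nullable, giving R | RN.
Drop N -> ε.
N -> NR: N nullable, giving NR | R.
R -> NjR: N nullable, giving NjR | jR.
Unchanged (no nullable symbols): S -> ie; S -> jS; N -> eRR; N -> j; R -> ei.

S -> R | RN | ie | jS; N -> R | j | NR | eRR; R -> ei | jR | NjR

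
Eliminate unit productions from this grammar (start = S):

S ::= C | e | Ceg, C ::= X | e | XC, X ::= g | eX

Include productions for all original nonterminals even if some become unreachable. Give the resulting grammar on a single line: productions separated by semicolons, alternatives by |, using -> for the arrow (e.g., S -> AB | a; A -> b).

Unit productions: C->X, S->C.
Unit pairs (A ⇒* B via units): (C,X), (S,C), (S,X).
S: inherits non-unit rules of {C, S, X} → Ceg | XC | e | eX | g.
C: inherits non-unit rules of {C, X} → XC | e | eX | g.
X: inherits non-unit rules of {X} → eX | g.

S -> e | g | XC | eX | Ceg; C -> e | g | XC | eX; X -> g | eX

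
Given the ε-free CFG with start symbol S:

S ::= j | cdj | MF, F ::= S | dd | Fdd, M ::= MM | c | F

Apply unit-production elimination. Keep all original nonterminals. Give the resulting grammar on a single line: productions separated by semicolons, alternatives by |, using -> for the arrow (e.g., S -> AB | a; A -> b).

Unit productions: F->S, M->F.
Unit pairs (A ⇒* B via units): (F,S), (M,F), (M,S).
S: inherits non-unit rules of {S} → MF | cdj | j.
F: inherits non-unit rules of {F, S} → Fdd | MF | cdj | dd | j.
M: inherits non-unit rules of {F, M, S} → Fdd | MF | MM | c | cdj | dd | j.

S -> j | MF | cdj; F -> j | MF | dd | Fdd | cdj; M -> c | j | MF | MM | dd | Fdd | cdj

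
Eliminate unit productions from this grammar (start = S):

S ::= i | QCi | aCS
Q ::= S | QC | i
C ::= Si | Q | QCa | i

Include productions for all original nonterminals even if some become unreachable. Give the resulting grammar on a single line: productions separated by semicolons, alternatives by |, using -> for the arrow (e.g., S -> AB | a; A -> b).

Unit productions: C->Q, Q->S.
Unit pairs (A ⇒* B via units): (C,Q), (C,S), (Q,S).
S: inherits non-unit rules of {S} → QCi | aCS | i.
C: inherits non-unit rules of {C, Q, S} → QC | QCa | QCi | Si | aCS | i.
Q: inherits non-unit rules of {Q, S} → QC | QCi | aCS | i.

S -> i | QCi | aCS; C -> i | QC | Si | QCa | QCi | aCS; Q -> i | QC | QCi | aCS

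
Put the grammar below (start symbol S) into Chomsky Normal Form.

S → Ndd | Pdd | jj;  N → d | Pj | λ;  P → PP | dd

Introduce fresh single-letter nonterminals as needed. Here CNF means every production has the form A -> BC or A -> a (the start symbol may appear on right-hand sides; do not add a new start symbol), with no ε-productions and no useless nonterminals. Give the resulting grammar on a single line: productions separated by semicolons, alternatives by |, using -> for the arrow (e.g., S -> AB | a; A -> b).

Nullable: {N}; after ε-elimination: S -> dd | jj | Ndd | Pdd; N -> d | Pj; P -> PP | dd.
No unit productions to eliminate.
TERM: introduce B -> d, A -> j and substitute in every rule of length ≥2.
BIN: S -> NBB becomes S -> NC, C -> BB; S -> PBB becomes S -> PD, D -> BB.

S -> AA | BB | NC | PD; A -> j; B -> d; C -> BB; D -> BB; N -> d | PA; P -> BB | PP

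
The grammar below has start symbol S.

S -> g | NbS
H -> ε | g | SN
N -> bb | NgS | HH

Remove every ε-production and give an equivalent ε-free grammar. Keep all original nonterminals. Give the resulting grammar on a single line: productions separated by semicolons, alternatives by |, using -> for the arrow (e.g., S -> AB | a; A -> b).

Nullable set: {H, N}.
S -> NbS: N nullable, giving NbS | bS.
Drop H -> ε.
H -> SN: N nullable, giving S | SN.
N -> HH: H, H nullable, giving H | HH.
N -> NgS: N nullable, giving NgS | gS.
Unchanged (no nullable symbols): S -> g; H -> g; N -> bb.

S -> g | bS | NbS; H -> S | g | SN; N -> H | HH | bb | gS | NgS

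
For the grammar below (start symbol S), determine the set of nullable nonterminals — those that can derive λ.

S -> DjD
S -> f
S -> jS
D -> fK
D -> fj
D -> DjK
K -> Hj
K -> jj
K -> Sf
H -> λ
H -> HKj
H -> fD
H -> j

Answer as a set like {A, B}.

{H}

Directly nullable (have an ε-rule): {H}.
Not nullable: D, K, S — each has a terminal in every rule's right-hand side or depends on a non-nullable symbol.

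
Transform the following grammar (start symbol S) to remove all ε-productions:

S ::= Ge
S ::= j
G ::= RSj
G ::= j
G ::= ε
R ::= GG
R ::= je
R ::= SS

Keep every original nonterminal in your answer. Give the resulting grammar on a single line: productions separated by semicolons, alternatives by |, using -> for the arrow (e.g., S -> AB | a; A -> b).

Nullable set: {G, R}.
S -> Ge: G nullable, giving Ge | e.
Drop G -> ε.
G -> RSj: R nullable, giving RSj | Sj.
R -> GG: G, G nullable, giving G | GG.
Unchanged (no nullable symbols): S -> j; G -> j; R -> SS; R -> je.

S -> e | j | Ge; G -> j | Sj | RSj; R -> G | GG | SS | je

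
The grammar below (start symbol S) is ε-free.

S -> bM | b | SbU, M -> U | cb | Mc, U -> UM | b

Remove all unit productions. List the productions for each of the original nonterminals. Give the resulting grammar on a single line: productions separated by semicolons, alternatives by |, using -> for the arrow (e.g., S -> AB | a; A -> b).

S -> b | bM | SbU; M -> b | Mc | UM | cb; U -> b | UM

Unit productions: M->U.
Unit pairs (A ⇒* B via units): (M,U).
S: inherits non-unit rules of {S} → SbU | b | bM.
M: inherits non-unit rules of {M, U} → Mc | UM | b | cb.
U: inherits non-unit rules of {U} → UM | b.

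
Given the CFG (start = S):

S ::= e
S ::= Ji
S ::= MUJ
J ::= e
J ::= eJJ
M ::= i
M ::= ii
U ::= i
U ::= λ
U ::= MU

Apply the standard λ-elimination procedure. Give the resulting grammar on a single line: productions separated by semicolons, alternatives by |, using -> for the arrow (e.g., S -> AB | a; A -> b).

S -> e | Ji | MJ | MUJ; J -> e | eJJ; M -> i | ii; U -> M | i | MU

Nullable set: {U}.
S -> MUJ: U nullable, giving MJ | MUJ.
Drop U -> λ.
U -> MU: U nullable, giving M | MU.
Unchanged (no nullable symbols): S -> Ji; S -> e; J -> e; J -> eJJ; M -> i; M -> ii; U -> i.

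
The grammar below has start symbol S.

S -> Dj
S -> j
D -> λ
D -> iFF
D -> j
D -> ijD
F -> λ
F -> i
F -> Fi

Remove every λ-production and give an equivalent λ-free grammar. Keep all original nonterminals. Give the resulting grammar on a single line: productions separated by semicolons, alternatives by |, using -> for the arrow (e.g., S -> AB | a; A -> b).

S -> j | Dj; D -> i | j | iF | ij | iFF | ijD; F -> i | Fi

Nullable set: {D, F}.
S -> Dj: D nullable, giving Dj | j.
Drop D -> λ.
D -> iFF: F, F nullable, giving i | iF | iFF.
D -> ijD: D nullable, giving ij | ijD.
Drop F -> λ.
F -> Fi: F nullable, giving Fi | i.
Unchanged (no nullable symbols): S -> j; D -> j; F -> i.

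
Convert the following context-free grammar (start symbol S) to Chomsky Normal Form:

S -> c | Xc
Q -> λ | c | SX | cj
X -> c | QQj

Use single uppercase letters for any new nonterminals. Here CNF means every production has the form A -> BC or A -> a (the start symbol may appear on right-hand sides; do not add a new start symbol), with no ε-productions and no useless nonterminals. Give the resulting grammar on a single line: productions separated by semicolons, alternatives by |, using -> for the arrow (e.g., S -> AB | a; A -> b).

S -> c | XA; A -> c; B -> j; C -> QB; Q -> c | AB | SX; X -> c | j | QB | QC

Nullable: {Q}; after ε-elimination: S -> c | Xc; Q -> c | SX | cj; X -> c | j | Qj | QQj.
No unit productions to eliminate.
TERM: introduce A -> c, B -> j and substitute in every rule of length ≥2.
BIN: X -> QQB becomes X -> QC, C -> QB.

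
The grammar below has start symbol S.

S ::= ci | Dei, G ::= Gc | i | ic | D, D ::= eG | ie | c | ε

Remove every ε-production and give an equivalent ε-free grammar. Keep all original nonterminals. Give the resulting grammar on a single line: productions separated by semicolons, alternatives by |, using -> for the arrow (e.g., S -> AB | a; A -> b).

S -> ci | ei | Dei; D -> c | e | eG | ie; G -> D | c | i | Gc | ic

Nullable set: {D, G}.
S -> Dei: D nullable, giving Dei | ei.
Drop D -> ε.
D -> eG: G nullable, giving e | eG.
G -> D: D nullable, giving D.
G -> Gc: G nullable, giving Gc | c.
Unchanged (no nullable symbols): S -> ci; D -> c; D -> ie; G -> i; G -> ic.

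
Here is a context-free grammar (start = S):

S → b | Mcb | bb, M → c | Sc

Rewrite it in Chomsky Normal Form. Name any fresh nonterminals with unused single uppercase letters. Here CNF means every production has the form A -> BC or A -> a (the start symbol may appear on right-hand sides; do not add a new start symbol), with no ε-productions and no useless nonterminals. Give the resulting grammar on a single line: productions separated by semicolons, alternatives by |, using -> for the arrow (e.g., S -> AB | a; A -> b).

No ε-productions.
No unit productions to eliminate.
TERM: introduce B -> b, A -> c and substitute in every rule of length ≥2.
BIN: S -> MAB becomes S -> MC, C -> AB.

S -> b | BB | MC; A -> c; B -> b; C -> AB; M -> c | SA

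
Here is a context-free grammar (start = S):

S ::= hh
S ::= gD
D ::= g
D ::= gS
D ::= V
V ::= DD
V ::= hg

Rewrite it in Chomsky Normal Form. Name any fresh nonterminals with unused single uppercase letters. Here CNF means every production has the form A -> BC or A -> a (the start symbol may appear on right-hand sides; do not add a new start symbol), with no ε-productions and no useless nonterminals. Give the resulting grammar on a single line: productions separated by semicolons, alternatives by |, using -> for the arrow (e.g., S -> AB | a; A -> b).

S -> AD | BB; A -> g; B -> h; D -> g | AS | BA | DD

No ε-productions.
After unit-elimination: S -> gD | hh; D -> g | DD | gS | hg; V -> DD | hg.
TERM: introduce A -> g, B -> h and substitute in every rule of length ≥2.
Drop unreachable/unproductive: V.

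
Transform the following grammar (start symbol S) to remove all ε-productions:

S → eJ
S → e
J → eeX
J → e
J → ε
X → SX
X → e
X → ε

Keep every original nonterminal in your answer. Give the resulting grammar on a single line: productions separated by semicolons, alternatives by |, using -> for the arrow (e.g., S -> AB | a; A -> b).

S -> e | eJ; J -> e | ee | eeX; X -> S | e | SX

Nullable set: {J, X}.
S -> eJ: J nullable, giving e | eJ.
Drop J -> ε.
J -> eeX: X nullable, giving ee | eeX.
Drop X -> ε.
X -> SX: X nullable, giving S | SX.
Unchanged (no nullable symbols): S -> e; J -> e; X -> e.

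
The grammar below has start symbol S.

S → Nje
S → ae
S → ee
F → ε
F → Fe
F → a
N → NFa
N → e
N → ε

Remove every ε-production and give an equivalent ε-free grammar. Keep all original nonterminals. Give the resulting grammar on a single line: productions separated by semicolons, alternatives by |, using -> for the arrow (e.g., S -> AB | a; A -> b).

S -> ae | ee | je | Nje; F -> a | e | Fe; N -> a | e | Fa | Na | NFa

Nullable set: {F, N}.
S -> Nje: N nullable, giving Nje | je.
Drop F -> ε.
F -> Fe: F nullable, giving Fe | e.
Drop N -> ε.
N -> NFa: N, F nullable, giving Fa | NFa | Na | a.
Unchanged (no nullable symbols): S -> ae; S -> ee; F -> a; N -> e.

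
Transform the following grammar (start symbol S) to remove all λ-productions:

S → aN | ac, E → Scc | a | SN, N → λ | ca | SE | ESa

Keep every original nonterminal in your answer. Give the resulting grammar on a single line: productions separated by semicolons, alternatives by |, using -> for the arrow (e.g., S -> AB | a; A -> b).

S -> a | aN | ac; E -> S | a | SN | Scc; N -> SE | ca | ESa

Nullable set: {N}.
S -> aN: N nullable, giving a | aN.
E -> SN: N nullable, giving S | SN.
Drop N -> λ.
Unchanged (no nullable symbols): S -> ac; E -> Scc; E -> a; N -> ESa; N -> SE; N -> ca.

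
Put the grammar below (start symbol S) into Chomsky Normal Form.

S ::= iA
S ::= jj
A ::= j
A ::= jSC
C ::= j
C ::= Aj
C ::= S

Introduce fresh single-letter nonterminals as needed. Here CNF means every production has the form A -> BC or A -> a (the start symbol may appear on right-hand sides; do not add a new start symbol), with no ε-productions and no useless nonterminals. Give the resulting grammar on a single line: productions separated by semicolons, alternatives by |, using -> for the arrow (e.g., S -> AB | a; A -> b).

S -> BB | DA; A -> j | BE; B -> j; C -> j | AB | BB | DA; D -> i; E -> SC

No ε-productions.
After unit-elimination: S -> iA | jj; A -> j | jSC; C -> j | Aj | iA | jj.
TERM: introduce D -> i, B -> j and substitute in every rule of length ≥2.
BIN: A -> BSC becomes A -> BE, E -> SC.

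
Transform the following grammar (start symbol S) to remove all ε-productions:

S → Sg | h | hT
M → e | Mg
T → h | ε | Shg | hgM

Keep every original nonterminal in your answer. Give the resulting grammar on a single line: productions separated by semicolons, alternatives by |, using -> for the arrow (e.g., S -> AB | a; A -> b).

S -> h | Sg | hT; M -> e | Mg; T -> h | Shg | hgM

Nullable set: {T}.
S -> hT: T nullable, giving h | hT.
Drop T -> ε.
Unchanged (no nullable symbols): S -> Sg; S -> h; M -> Mg; M -> e; T -> Shg; T -> h; T -> hgM.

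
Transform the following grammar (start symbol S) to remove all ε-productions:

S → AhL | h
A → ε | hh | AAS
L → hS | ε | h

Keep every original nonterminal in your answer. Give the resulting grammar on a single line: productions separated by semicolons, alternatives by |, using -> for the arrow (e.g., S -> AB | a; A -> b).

Nullable set: {A, L}.
S -> AhL: A, L nullable, giving Ah | AhL | h | hL.
Drop A -> ε.
A -> AAS: A, A nullable, giving AAS | AS | S.
Drop L -> ε.
Unchanged (no nullable symbols): S -> h; A -> hh; L -> h; L -> hS.

S -> h | Ah | hL | AhL; A -> S | AS | hh | AAS; L -> h | hS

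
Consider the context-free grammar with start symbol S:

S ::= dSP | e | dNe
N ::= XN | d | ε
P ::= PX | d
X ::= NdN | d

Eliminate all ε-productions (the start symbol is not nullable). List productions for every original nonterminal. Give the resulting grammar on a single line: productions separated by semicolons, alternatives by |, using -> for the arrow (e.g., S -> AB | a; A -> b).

Nullable set: {N}.
S -> dNe: N nullable, giving dNe | de.
Drop N -> ε.
N -> XN: N nullable, giving X | XN.
X -> NdN: N, N nullable, giving Nd | NdN | d | dN.
Unchanged (no nullable symbols): S -> dSP; S -> e; N -> d; P -> PX; P -> d; X -> d.

S -> e | de | dNe | dSP; N -> X | d | XN; P -> d | PX; X -> d | Nd | dN | NdN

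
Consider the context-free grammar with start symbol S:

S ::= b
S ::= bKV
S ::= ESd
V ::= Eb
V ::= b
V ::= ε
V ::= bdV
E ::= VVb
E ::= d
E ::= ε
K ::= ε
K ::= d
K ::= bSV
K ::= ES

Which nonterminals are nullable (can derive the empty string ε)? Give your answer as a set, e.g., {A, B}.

Directly nullable (have an ε-rule): {E, K, V}.
Not nullable: S — each has a terminal in every rule's right-hand side or depends on a non-nullable symbol.

{E, K, V}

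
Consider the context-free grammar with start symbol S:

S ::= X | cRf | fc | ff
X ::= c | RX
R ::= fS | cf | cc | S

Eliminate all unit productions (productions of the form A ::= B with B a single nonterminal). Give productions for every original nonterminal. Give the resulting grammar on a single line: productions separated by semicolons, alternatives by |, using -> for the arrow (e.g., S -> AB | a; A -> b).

S -> c | RX | fc | ff | cRf; R -> c | RX | cc | cf | fS | fc | ff | cRf; X -> c | RX

Unit productions: R->S, S->X.
Unit pairs (A ⇒* B via units): (R,S), (R,X), (S,X).
S: inherits non-unit rules of {S, X} → RX | c | cRf | fc | ff.
R: inherits non-unit rules of {R, S, X} → RX | c | cRf | cc | cf | fS | fc | ff.
X: inherits non-unit rules of {X} → RX | c.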